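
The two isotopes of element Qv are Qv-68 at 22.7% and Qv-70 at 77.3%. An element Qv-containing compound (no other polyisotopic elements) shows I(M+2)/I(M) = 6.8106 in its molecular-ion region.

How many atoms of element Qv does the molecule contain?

With n Qv atoms, P(M+2)/P(M) = C(n,1)·p^(n−1)q / p^n = n·q/p = n · 0.773/0.227.
n = 6.8106 × 0.227/0.773 = 2.00 ≈ 2

2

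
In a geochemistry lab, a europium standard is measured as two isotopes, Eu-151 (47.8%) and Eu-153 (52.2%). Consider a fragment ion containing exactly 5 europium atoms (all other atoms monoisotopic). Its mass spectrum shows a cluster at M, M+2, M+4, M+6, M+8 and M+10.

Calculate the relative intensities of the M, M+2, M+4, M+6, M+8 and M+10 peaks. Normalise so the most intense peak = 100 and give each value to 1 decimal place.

7.7 : 41.9 : 91.6 : 100.0 : 54.6 : 11.9

Expanding (0.478 + 0.522)^5:
P(M) = 0.478^5 = 0.024954
P(M+2) = 5 × 0.478^4 × 0.522^1 = 0.136255
P(M+4) = 10 × 0.478^3 × 0.522^2 = 0.297594
P(M+6) = 10 × 0.478^2 × 0.522^3 = 0.324988
P(M+8) = 5 × 0.478^1 × 0.522^4 = 0.177452
P(M+10) = 0.522^5 = 0.038757
The M+6 peak is largest (0.324988); scaling to 100 gives 7.7 : 41.9 : 91.6 : 100.0 : 54.6 : 11.9.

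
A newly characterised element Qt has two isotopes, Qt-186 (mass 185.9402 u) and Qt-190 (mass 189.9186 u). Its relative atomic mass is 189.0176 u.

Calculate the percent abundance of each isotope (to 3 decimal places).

Qt-186: 22.647%, Qt-190: 77.353%

Writing the weighted mean with unknown fraction x of Qt-186:
185.9402·x + 189.9186·(1 − x) = 189.0176
(185.9402 − 189.9186)·x = 189.0176 − 189.9186
x = -0.9010 / -3.9784 = 0.22647 → 22.647% Qt-186, 77.353% Qt-190.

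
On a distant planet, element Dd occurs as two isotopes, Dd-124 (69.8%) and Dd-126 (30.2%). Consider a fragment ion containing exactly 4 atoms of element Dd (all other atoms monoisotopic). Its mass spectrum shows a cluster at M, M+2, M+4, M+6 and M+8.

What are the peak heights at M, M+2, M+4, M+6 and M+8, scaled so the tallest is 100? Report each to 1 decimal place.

The 4 Dd atoms are independent, so intensities follow the terms of (0.698 + 0.302)^4.
P(M) = 0.698^4 = 0.237368
P(M+2) = 4 × 0.698^3 × 0.302^1 = 0.410803
P(M+4) = 6 × 0.698^2 × 0.302^2 = 0.266610
P(M+6) = 4 × 0.698^1 × 0.302^3 = 0.076902
P(M+8) = 0.302^4 = 0.008318
The M+2 peak is largest (0.410803); scaling to 100 gives 57.8 : 100.0 : 64.9 : 18.7 : 2.0.

57.8 : 100.0 : 64.9 : 18.7 : 2.0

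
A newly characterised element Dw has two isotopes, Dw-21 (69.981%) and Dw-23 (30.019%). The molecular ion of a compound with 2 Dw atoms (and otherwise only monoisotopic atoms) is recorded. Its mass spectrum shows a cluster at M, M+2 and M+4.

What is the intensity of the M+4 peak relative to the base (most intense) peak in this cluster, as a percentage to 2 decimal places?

18.40%

Term probabilities: M 0.4897, M+2 0.4202, M+4 0.0901. Base peak = M.
P(M) = C(2,0) × 0.69981^2 × 0.30019^0 = 1 × 0.48973404 × 1.0000 = 0.489734 (base)
P(M+4) = C(2,2) × 0.69981^0 × 0.30019^2 = 1 × 1.0000 × 0.09011404 = 0.090114
Relative intensity = 0.090114 / 0.489734 × 100 = 18.40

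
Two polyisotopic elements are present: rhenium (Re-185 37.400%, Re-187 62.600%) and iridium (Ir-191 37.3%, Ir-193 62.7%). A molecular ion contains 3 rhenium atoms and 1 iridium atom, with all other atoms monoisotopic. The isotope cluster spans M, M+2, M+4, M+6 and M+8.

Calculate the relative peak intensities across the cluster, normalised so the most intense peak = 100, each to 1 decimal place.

5.3 : 35.6 : 89.5 : 100.0 : 41.9

Rhenium pattern (n=3): 0.05231362 : 0.26268713 : 0.43968487 : 0.24531438
Iridium pattern (n=1): 0.3730 : 0.6270
Convolve the two distributions (both contribute in 2-u steps):
  M: 0.05231362×0.3730 = 0.019513
  M+2: 0.05231362×0.6270 + 0.26268713×0.3730 = 0.130783
  M+4: 0.26268713×0.6270 + 0.43968487×0.3730 = 0.328707
  M+6: 0.43968487×0.6270 + 0.24531438×0.3730 = 0.367185
  M+8: 0.24531438×0.6270 = 0.153812
Scale to base peak (0.367185) = 100: 5.3 : 35.6 : 89.5 : 100.0 : 41.9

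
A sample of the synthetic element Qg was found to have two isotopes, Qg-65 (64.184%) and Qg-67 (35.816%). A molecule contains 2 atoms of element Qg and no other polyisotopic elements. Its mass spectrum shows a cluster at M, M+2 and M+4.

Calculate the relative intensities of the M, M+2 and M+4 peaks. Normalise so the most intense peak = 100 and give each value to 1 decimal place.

89.6 : 100.0 : 27.9

The 2 Qg atoms are independent, so intensities follow the terms of (0.64184 + 0.35816)^2.
P(M) = 0.64184^2 = 0.411959
P(M+2) = 2 × 0.64184^1 × 0.35816^1 = 0.459763
P(M+4) = 0.35816^2 = 0.128279
The M+2 peak is largest (0.459763); scaling to 100 gives 89.6 : 100.0 : 27.9.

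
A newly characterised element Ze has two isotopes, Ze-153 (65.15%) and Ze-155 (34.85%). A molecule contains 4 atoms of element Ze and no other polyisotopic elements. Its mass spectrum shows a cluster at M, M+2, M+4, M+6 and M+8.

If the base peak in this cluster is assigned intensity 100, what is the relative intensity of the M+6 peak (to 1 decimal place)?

(0.6515 + 0.3485)^4 gives M 0.1802, M+2 0.3855, M+4 0.3093, M+6 0.1103, M+8 0.0148; the largest is M+2.
P(M+2) = C(4,1) × 0.6515^3 × 0.3485^1 = 4 × 0.27653064 × 0.3485 = 0.385484 (base)
P(M+6) = C(4,3) × 0.6515^1 × 0.3485^3 = 4 × 0.6515 × 0.04232611 = 0.110302
Relative intensity = 0.110302 / 0.385484 × 100 = 28.6

28.6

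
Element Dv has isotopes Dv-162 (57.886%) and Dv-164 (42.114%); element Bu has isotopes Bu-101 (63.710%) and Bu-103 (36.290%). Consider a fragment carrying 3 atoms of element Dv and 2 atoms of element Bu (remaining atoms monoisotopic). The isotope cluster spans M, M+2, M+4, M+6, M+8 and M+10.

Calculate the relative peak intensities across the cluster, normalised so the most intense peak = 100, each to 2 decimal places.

Element Dv pattern (n=3): 0.19396377 : 0.42334538 : 0.30799792 : 0.07469293
Element Bu pattern (n=2): 0.40589641 : 0.46240718 : 0.13169641
Convolve the two distributions (both contribute in 2-u steps):
  M: 0.19396377×0.40589641 = 0.078729
  M+2: 0.19396377×0.46240718 + 0.42334538×0.40589641 = 0.261525
  M+4: 0.19396377×0.13169641 + 0.42334538×0.46240718 + 0.30799792×0.40589641 = 0.346318
  M+6: 0.42334538×0.13169641 + 0.30799792×0.46240718 + 0.07469293×0.40589641 = 0.228491
  M+8: 0.30799792×0.13169641 + 0.07469293×0.46240718 = 0.075101
  M+10: 0.07469293×0.13169641 = 0.009837
Scale to base peak (0.346318) = 100: 22.73 : 75.52 : 100.00 : 65.98 : 21.69 : 2.84

22.73 : 75.52 : 100.00 : 65.98 : 21.69 : 2.84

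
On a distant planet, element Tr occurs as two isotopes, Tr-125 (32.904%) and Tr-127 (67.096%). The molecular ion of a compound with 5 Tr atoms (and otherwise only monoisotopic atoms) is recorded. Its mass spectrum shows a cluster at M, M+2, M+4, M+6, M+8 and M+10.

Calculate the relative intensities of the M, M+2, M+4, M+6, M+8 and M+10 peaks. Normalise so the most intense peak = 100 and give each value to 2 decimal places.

Each Tr atom is independently Tr-125 (p = 0.32904) or Tr-127 (q = 0.67096); the cluster is the binomial expansion (p + q)^5.
P(M) = 0.32904^5 = 0.003857
P(M+2) = 5 × 0.32904^4 × 0.67096^1 = 0.039324
P(M+4) = 10 × 0.32904^3 × 0.67096^2 = 0.160376
P(M+6) = 10 × 0.32904^2 × 0.67096^3 = 0.327030
P(M+8) = 5 × 0.32904^1 × 0.67096^4 = 0.333430
P(M+10) = 0.67096^5 = 0.135983
The M+8 peak is largest (0.333430); scaling to 100 gives 1.16 : 11.79 : 48.10 : 98.08 : 100.00 : 40.78.

1.16 : 11.79 : 48.10 : 98.08 : 100.00 : 40.78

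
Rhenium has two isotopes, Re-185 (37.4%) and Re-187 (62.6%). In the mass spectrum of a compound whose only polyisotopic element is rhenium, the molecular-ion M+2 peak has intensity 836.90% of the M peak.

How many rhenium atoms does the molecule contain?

5

The M+2/M ratio from n Re atoms is n · q/p = n · 0.626/0.374.
n = 8.3690 × 0.374/0.626 = 5.00 ≈ 5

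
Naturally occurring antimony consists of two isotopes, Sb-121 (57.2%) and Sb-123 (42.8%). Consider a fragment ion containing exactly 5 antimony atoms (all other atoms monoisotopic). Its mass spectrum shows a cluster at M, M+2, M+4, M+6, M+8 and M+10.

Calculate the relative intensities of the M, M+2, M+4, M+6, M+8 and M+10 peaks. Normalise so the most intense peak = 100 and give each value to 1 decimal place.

Expanding (0.572 + 0.428)^5:
P(M) = 0.572^5 = 0.061232
P(M+2) = 5 × 0.572^4 × 0.428^1 = 0.229086
P(M+4) = 10 × 0.572^3 × 0.428^2 = 0.342827
P(M+6) = 10 × 0.572^2 × 0.428^3 = 0.256521
P(M+8) = 5 × 0.572^1 × 0.428^4 = 0.095971
P(M+10) = 0.428^5 = 0.014362
The M+4 peak is largest (0.342827); scaling to 100 gives 17.9 : 66.8 : 100.0 : 74.8 : 28.0 : 4.2.

17.9 : 66.8 : 100.0 : 74.8 : 28.0 : 4.2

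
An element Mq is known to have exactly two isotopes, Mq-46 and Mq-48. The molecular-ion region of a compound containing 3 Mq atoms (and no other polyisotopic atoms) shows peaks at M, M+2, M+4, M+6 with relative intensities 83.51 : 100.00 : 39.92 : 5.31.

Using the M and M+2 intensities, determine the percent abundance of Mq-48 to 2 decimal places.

If p is the fraction of Mq that is Mq-46, then I(M+2)/I(M) = [C(3,1)·p^2·(1−p)] / p^3 = 3·(1−p)/p = 100.00/83.51 = 1.1975
(1−p)/p = 1.1975/3 = 0.3992  ⇒  p = 1/(1 + 0.3992) = 0.7147
Mq-46: 71.47%, Mq-48: 28.53%.

28.53%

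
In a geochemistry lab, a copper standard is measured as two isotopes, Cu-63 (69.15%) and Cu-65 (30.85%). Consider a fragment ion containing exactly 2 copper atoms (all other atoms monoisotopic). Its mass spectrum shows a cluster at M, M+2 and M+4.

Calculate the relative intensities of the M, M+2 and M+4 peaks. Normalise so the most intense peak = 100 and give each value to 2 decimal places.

100.00 : 89.23 : 19.90

Expanding (0.6915 + 0.3085)^2:
P(M) = 0.6915^2 = 0.478172
P(M+2) = 2 × 0.6915^1 × 0.3085^1 = 0.426656
P(M+4) = 0.3085^2 = 0.095172
The M peak is largest (0.478172); scaling to 100 gives 100.00 : 89.23 : 19.90.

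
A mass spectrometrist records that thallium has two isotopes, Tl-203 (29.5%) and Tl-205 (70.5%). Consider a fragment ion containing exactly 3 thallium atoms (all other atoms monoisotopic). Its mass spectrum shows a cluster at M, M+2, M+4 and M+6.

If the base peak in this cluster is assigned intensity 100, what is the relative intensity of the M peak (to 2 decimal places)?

(0.295 + 0.705)^3 gives M 0.0257, M+2 0.1841, M+4 0.4399, M+6 0.3504; the largest is M+4.
P(M+4) = C(3,2) × 0.295^1 × 0.705^2 = 3 × 0.2950 × 0.497025 = 0.439867 (base)
P(M) = C(3,0) × 0.295^3 × 0.705^0 = 1 × 0.02567237 × 1.0000 = 0.025672
Relative intensity = 0.025672 / 0.439867 × 100 = 5.84

5.84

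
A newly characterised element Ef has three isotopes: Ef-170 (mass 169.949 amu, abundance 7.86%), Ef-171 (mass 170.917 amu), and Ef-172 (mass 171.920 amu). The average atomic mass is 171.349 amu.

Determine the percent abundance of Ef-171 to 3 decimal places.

Let x and y be the fractions of Ef-171 and Ef-172. Then x + y = 1 − 0.0786 = 0.9214 and 170.917x + 171.920y = 171.349 − 0.0786×169.949 = 157.9910086.
Substituting: 170.917x + 171.920(0.9214 − x) = 157.9910086
(170.917 − 171.920)x = -0.4160794  ⇒  x = 0.41483, y = 0.50657
Ef-171: 41.483%, Ef-172: 50.657%.

41.483%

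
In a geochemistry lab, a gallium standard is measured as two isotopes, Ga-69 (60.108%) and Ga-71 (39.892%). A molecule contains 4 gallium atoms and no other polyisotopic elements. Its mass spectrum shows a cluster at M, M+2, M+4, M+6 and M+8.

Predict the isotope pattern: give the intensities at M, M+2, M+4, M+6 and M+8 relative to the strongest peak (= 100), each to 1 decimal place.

Each Ga atom is independently Ga-69 (p = 0.60108) or Ga-71 (q = 0.39892); the cluster is the binomial expansion (p + q)^4.
P(M) = 0.60108^4 = 0.130536
P(M+2) = 4 × 0.60108^3 × 0.39892^1 = 0.346531
P(M+4) = 6 × 0.60108^2 × 0.39892^2 = 0.344975
P(M+6) = 4 × 0.60108^1 × 0.39892^3 = 0.152633
P(M+8) = 0.39892^4 = 0.025325
The M+2 peak is largest (0.346531); scaling to 100 gives 37.7 : 100.0 : 99.6 : 44.0 : 7.3.

37.7 : 100.0 : 99.6 : 44.0 : 7.3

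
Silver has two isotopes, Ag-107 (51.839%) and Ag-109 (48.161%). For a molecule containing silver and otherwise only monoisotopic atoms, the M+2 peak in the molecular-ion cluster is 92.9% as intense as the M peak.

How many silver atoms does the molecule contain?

With n Ag atoms, P(M+2)/P(M) = C(n,1)·p^(n−1)q / p^n = n·q/p = n · 0.48161/0.51839.
n = 0.929 × 0.51839/0.48161 = 1.00 ≈ 1

1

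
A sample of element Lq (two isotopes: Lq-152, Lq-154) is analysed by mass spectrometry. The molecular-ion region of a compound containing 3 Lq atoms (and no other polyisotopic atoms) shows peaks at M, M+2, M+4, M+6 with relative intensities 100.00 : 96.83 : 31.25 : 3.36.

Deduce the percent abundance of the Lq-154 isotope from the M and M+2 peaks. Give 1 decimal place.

24.4%

If p is the fraction of Lq that is Lq-152, then I(M+2)/I(M) = [C(3,1)·p^2·(1−p)] / p^3 = 3·(1−p)/p = 96.83/100.00 = 0.9683
(1−p)/p = 0.9683/3 = 0.3228  ⇒  p = 1/(1 + 0.3228) = 0.7560
Lq-152: 75.6%, Lq-154: 24.4%.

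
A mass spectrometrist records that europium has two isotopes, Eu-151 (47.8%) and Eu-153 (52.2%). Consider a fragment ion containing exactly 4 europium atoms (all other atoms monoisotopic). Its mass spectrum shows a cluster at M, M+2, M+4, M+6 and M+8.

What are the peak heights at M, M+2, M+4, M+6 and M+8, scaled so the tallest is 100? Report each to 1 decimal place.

Each Eu atom is independently Eu-151 (p = 0.478) or Eu-153 (q = 0.522); the cluster is the binomial expansion (p + q)^4.
P(M) = 0.478^4 = 0.052205
P(M+2) = 4 × 0.478^3 × 0.522^1 = 0.228042
P(M+4) = 6 × 0.478^2 × 0.522^2 = 0.373549
P(M+6) = 4 × 0.478^1 × 0.522^3 = 0.271956
P(M+8) = 0.522^4 = 0.074248
The M+4 peak is largest (0.373549); scaling to 100 gives 14.0 : 61.0 : 100.0 : 72.8 : 19.9.

14.0 : 61.0 : 100.0 : 72.8 : 19.9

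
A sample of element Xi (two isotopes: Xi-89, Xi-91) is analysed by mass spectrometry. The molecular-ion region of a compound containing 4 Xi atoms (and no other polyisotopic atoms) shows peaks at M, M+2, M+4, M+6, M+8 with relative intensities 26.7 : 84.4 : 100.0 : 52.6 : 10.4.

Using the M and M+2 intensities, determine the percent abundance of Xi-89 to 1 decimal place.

Write p for the Xi-89 fraction. I(M+2)/I(M) = [C(4,1)·p^3·(1−p)] / p^4 = 4·(1−p)/p = 84.4/26.7 = 3.1610
(1−p)/p = 3.1610/4 = 0.7903  ⇒  p = 1/(1 + 0.7903) = 0.5586
Xi-89: 55.9%, Xi-91: 44.1%.

55.9%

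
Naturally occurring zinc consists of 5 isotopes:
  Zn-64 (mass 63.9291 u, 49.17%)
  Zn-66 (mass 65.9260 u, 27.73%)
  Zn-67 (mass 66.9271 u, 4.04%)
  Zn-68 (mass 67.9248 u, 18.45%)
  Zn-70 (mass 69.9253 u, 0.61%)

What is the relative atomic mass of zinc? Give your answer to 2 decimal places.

Average mass = Σ (abundance × isotope mass) = 0.4917 × 63.9291 + 0.2773 × 65.9260 + 0.0404 × 66.9271 + 0.1845 × 67.9248 + 0.0061 × 69.9253
= 31.43394 + 18.28128 + 2.70385 + 12.53213 + 0.42654 = 65.37774 u

65.38 u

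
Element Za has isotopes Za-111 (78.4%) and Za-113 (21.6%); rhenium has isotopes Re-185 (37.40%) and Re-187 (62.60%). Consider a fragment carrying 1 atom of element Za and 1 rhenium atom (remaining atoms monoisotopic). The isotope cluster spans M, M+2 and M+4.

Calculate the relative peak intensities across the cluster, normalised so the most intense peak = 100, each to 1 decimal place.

51.3 : 100.0 : 23.7

Element Za pattern (n=1): 0.7840 : 0.2160
Rhenium pattern (n=1): 0.3740 : 0.6260
Convolve the two distributions (both contribute in 2-u steps):
  M: 0.7840×0.3740 = 0.293216
  M+2: 0.7840×0.6260 + 0.2160×0.3740 = 0.571568
  M+4: 0.2160×0.6260 = 0.135216
Scale to base peak (0.571568) = 100: 51.3 : 100.0 : 23.7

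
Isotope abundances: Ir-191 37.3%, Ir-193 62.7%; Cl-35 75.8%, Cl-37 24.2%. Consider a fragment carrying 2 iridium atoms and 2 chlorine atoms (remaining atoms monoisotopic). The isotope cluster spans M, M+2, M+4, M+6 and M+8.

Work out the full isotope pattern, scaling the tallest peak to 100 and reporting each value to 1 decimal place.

Iridium pattern (n=2): 0.139129 : 0.467742 : 0.393129
Chlorine pattern (n=2): 0.574564 : 0.366872 : 0.058564
Convolve the two distributions (both contribute in 2-u steps):
  M: 0.139129×0.574564 = 0.079939
  M+2: 0.139129×0.366872 + 0.467742×0.574564 = 0.319790
  M+4: 0.139129×0.058564 + 0.467742×0.366872 + 0.393129×0.574564 = 0.405627
  M+6: 0.467742×0.058564 + 0.393129×0.366872 = 0.171621
  M+8: 0.393129×0.058564 = 0.023023
Scale to base peak (0.405627) = 100: 19.7 : 78.8 : 100.0 : 42.3 : 5.7

19.7 : 78.8 : 100.0 : 42.3 : 5.7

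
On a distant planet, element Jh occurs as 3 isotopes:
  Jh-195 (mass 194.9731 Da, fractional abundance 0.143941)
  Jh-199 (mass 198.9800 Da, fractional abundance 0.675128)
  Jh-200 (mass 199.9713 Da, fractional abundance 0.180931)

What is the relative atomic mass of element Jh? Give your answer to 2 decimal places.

198.58 Da

Average mass = Σ (abundance × isotope mass) = 0.143941 × 194.9731 + 0.675128 × 198.9800 + 0.180931 × 199.9713
= 28.06462 + 134.33697 + 36.18101 = 198.58260 Da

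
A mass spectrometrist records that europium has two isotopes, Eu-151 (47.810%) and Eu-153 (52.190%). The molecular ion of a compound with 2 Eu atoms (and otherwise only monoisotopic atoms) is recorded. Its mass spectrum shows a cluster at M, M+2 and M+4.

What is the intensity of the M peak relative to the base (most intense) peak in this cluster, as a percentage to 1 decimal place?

Term probabilities: M 0.2286, M+2 0.4990, M+4 0.2724. Base peak = M+2.
P(M+2) = C(2,1) × 0.47810^1 × 0.52190^1 = 2 × 0.4781 × 0.5219 = 0.499041 (base)
P(M) = C(2,0) × 0.47810^2 × 0.52190^0 = 1 × 0.22857961 × 1.0000 = 0.228580
Relative intensity = 0.228580 / 0.499041 × 100 = 45.8

45.8%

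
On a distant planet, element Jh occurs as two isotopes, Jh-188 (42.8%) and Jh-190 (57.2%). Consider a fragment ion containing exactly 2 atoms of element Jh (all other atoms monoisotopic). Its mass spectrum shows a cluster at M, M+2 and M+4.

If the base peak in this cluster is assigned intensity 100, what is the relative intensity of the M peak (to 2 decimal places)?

Term probabilities: M 0.1832, M+2 0.4896, M+4 0.3272. Base peak = M+2.
P(M+2) = C(2,1) × 0.428^1 × 0.572^1 = 2 × 0.4280 × 0.5720 = 0.489632 (base)
P(M) = C(2,0) × 0.428^2 × 0.572^0 = 1 × 0.183184 × 1.0000 = 0.183184
Relative intensity = 0.183184 / 0.489632 × 100 = 37.41

37.41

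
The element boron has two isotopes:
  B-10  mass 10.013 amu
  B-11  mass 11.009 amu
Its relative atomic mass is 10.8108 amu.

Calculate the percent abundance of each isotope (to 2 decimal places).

B-10: 19.90%, B-11: 80.10%

Let x be the fractional abundance of B-10; then B-11 has abundance 1 − x.
10.013·x + 11.009·(1 − x) = 10.8108
(10.013 − 11.009)·x = 10.8108 − 11.009
x = -0.1982 / -0.996 = 0.19900 → 19.90% B-10, 80.10% B-11.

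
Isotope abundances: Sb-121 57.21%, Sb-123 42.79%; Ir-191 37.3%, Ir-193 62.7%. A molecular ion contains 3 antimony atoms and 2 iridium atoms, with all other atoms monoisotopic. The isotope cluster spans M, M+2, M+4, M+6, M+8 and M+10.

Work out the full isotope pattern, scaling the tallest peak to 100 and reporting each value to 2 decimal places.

8.06 : 45.20 : 97.15 : 100.00 : 49.58 : 9.53

Antimony pattern (n=3): 0.18724742 : 0.42015297 : 0.3142518 : 0.07834781
Iridium pattern (n=2): 0.139129 : 0.467742 : 0.393129
Convolve the two distributions (both contribute in 2-u steps):
  M: 0.18724742×0.139129 = 0.026052
  M+2: 0.18724742×0.467742 + 0.42015297×0.139129 = 0.146039
  M+4: 0.18724742×0.393129 + 0.42015297×0.467742 + 0.3142518×0.139129 = 0.313857
  M+6: 0.42015297×0.393129 + 0.3142518×0.467742 + 0.07834781×0.139129 = 0.323064
  M+8: 0.3142518×0.393129 + 0.07834781×0.467742 = 0.160188
  M+10: 0.07834781×0.393129 = 0.030801
Scale to base peak (0.323064) = 100: 8.06 : 45.20 : 97.15 : 100.00 : 49.58 : 9.53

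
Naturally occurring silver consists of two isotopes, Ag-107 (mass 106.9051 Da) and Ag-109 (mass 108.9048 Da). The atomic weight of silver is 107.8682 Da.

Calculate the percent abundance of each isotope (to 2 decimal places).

Ag-107: 51.84%, Ag-109: 48.16%

Let x be the fractional abundance of Ag-107; then Ag-109 has abundance 1 − x.
106.9051·x + 108.9048·(1 − x) = 107.8682
(106.9051 − 108.9048)·x = 107.8682 − 108.9048
x = -1.0366 / -1.9997 = 0.51838 → 51.84% Ag-107, 48.16% Ag-109.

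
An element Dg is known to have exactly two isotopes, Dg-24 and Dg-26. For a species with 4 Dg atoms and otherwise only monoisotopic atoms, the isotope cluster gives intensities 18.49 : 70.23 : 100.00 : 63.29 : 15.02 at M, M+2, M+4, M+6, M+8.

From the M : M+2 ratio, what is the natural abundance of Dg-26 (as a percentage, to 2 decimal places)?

Write p for the Dg-24 fraction. I(M+2)/I(M) = [C(4,1)·p^3·(1−p)] / p^4 = 4·(1−p)/p = 70.23/18.49 = 3.7983
(1−p)/p = 3.7983/4 = 0.9496  ⇒  p = 1/(1 + 0.9496) = 0.5129
Dg-24: 51.29%, Dg-26: 48.71%.

48.71%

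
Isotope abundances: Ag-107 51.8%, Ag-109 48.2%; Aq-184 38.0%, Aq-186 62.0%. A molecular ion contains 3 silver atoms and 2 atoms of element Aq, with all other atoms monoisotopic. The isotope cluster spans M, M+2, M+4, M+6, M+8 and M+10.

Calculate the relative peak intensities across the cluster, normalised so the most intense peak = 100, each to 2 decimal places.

5.98 : 36.23 : 85.97 : 100.00 : 57.10 : 12.83

Silver pattern (n=3): 0.13899183 : 0.3879965 : 0.3610315 : 0.11198017
Element Aq pattern (n=2): 0.1444 : 0.4712 : 0.3844
Convolve the two distributions (both contribute in 2-u steps):
  M: 0.13899183×0.1444 = 0.020070
  M+2: 0.13899183×0.4712 + 0.3879965×0.1444 = 0.121520
  M+4: 0.13899183×0.3844 + 0.3879965×0.4712 + 0.3610315×0.1444 = 0.288385
  M+6: 0.3879965×0.3844 + 0.3610315×0.4712 + 0.11198017×0.1444 = 0.335434
  M+8: 0.3610315×0.3844 + 0.11198017×0.4712 = 0.191546
  M+10: 0.11198017×0.3844 = 0.043045
Scale to base peak (0.335434) = 100: 5.98 : 36.23 : 85.97 : 100.00 : 57.10 : 12.83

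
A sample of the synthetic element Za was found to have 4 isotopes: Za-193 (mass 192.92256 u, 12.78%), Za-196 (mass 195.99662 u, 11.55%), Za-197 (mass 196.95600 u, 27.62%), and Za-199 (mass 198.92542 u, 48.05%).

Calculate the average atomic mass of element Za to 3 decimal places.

The abundance-weighted mean is 0.1278 × 192.92256 + 0.1155 × 195.99662 + 0.2762 × 196.95600 + 0.4805 × 198.92542
= 24.655503 + 22.637610 + 54.399247 + 95.583664 = 197.276024 u

197.276 u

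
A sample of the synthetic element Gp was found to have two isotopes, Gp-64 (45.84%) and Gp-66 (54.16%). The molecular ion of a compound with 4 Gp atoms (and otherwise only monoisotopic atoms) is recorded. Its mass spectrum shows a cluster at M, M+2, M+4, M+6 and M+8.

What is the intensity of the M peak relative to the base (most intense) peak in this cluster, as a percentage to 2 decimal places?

11.94%

(0.4584 + 0.5416)^4 gives M 0.0442, M+2 0.2087, M+4 0.3698, M+6 0.2913, M+8 0.0860; the largest is M+4.
P(M+4) = C(4,2) × 0.4584^2 × 0.5416^2 = 6 × 0.21013056 × 0.29333056 = 0.369826 (base)
P(M) = C(4,0) × 0.4584^4 × 0.5416^0 = 1 × 0.04415485 × 1.0000 = 0.044155
Relative intensity = 0.044155 / 0.369826 × 100 = 11.94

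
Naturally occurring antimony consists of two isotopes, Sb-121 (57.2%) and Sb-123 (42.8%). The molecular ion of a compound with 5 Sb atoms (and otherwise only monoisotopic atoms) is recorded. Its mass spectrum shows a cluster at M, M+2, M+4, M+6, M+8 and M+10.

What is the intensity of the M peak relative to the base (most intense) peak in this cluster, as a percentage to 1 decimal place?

Binomial terms of (0.572 + 0.428)^5: M 0.0612, M+2 0.2291, M+4 0.3428, M+6 0.2565, M+8 0.0960, M+10 0.0144 → M+4 is the base peak.
P(M+4) = C(5,2) × 0.572^3 × 0.428^2 = 10 × 0.18714925 × 0.183184 = 0.342827 (base)
P(M) = C(5,0) × 0.572^5 × 0.428^0 = 1 × 0.06123224 × 1.0000 = 0.061232
Relative intensity = 0.061232 / 0.342827 × 100 = 17.9

17.9%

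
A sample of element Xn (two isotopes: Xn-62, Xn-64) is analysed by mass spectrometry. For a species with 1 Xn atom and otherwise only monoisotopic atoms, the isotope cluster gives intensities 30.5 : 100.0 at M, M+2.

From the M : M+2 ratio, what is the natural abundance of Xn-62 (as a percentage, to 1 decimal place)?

23.4%

Let p = fractional abundance of Xn-62. I(M+2)/I(M) = [C(1,1)·p^0·(1−p)] / p^1 = 1·(1−p)/p = 100.0/30.5 = 3.2787
(1−p)/p = 3.2787/1 = 3.2787  ⇒  p = 1/(1 + 3.2787) = 0.2337
Xn-62: 23.4%, Xn-64: 76.6%.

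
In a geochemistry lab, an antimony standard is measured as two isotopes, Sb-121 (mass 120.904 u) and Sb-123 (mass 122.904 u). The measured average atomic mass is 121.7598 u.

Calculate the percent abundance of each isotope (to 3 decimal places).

With x = fraction of Sb-121 (so Sb-123 is 1 − x):
120.904·x + 122.904·(1 − x) = 121.7598
(120.904 − 122.904)·x = 121.7598 − 122.904
x = -1.1442 / -2.000 = 0.57210 → 57.210% Sb-121, 42.790% Sb-123.

Sb-121: 57.210%, Sb-123: 42.790%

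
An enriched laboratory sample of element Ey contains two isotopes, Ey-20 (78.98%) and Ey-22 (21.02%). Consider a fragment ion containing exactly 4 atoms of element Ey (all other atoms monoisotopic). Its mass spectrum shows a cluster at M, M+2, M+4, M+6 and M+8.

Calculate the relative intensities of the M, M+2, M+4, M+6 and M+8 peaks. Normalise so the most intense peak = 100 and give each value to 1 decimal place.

93.9 : 100.0 : 39.9 : 7.1 : 0.5

Expanding (0.7898 + 0.2102)^4:
P(M) = 0.7898^4 = 0.389107
P(M+2) = 4 × 0.7898^3 × 0.2102^1 = 0.414232
P(M+4) = 6 × 0.7898^2 × 0.2102^2 = 0.165368
P(M+6) = 4 × 0.7898^1 × 0.2102^3 = 0.029341
P(M+8) = 0.2102^4 = 0.001952
The M+2 peak is largest (0.414232); scaling to 100 gives 93.9 : 100.0 : 39.9 : 7.1 : 0.5.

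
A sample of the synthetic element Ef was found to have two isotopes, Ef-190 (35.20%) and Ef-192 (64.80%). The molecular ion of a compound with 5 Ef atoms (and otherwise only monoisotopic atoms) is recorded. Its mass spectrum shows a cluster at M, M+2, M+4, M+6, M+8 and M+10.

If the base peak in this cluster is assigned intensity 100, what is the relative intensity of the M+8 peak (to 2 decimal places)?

92.05

Binomial terms of (0.3520 + 0.6480)^5: M 0.0054, M+2 0.0497, M+4 0.1831, M+6 0.3371, M+8 0.3103, M+10 0.1143 → M+6 is the base peak.
P(M+6) = C(5,3) × 0.3520^2 × 0.6480^3 = 10 × 0.123904 × 0.27209779 = 0.337140 (base)
P(M+8) = C(5,4) × 0.3520^1 × 0.6480^4 = 5 × 0.3520 × 0.17631937 = 0.310322
Relative intensity = 0.310322 / 0.337140 × 100 = 92.05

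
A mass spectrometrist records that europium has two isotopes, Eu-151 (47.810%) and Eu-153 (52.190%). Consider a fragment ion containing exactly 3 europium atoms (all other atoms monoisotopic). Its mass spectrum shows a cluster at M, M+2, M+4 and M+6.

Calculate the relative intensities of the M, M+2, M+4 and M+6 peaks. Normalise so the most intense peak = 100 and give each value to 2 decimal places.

Each Eu atom is independently Eu-151 (p = 0.47810) or Eu-153 (q = 0.52190); the cluster is the binomial expansion (p + q)^3.
P(M) = 0.47810^3 = 0.109284
P(M+2) = 3 × 0.47810^2 × 0.52190^1 = 0.357887
P(M+4) = 3 × 0.47810^1 × 0.52190^2 = 0.390674
P(M+6) = 0.52190^3 = 0.142155
The M+4 peak is largest (0.390674); scaling to 100 gives 27.97 : 91.61 : 100.00 : 36.39.

27.97 : 91.61 : 100.00 : 36.39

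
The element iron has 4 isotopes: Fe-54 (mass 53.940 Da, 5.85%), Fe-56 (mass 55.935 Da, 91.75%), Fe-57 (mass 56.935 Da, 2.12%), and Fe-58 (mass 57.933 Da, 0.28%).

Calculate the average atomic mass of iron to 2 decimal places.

55.85 Da

Average mass = Σ (abundance × isotope mass) = 0.0585 × 53.940 + 0.9175 × 55.935 + 0.0212 × 56.935 + 0.0028 × 57.933
= 3.1555 + 51.3204 + 1.2070 + 0.1622 = 55.8451 Da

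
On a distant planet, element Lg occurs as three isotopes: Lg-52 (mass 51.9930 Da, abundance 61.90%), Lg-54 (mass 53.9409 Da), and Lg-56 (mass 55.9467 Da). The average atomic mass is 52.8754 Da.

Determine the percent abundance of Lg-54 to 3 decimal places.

31.108%

The remaining 38.10% is split between Lg-54 (fraction x) and Lg-56 (fraction 0.3810 − x).
Substituting: 53.9409x + 55.9467(0.3810 − x) = 20.691733
(53.9409 − 55.9467)x = -0.6239597  ⇒  x = 0.31108, y = 0.06992
Lg-54: 31.108%, Lg-56: 6.992%.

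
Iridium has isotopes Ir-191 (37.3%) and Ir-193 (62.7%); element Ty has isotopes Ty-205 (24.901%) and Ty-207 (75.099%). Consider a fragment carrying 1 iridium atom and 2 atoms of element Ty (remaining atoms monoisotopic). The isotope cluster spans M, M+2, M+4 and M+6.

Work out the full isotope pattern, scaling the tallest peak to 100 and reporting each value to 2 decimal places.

5.20 : 40.10 : 100.00 : 79.49

Iridium pattern (n=1): 0.3730 : 0.6270
Element Ty pattern (n=2): 0.06200598 : 0.37400804 : 0.56398598
Convolve the two distributions (both contribute in 2-u steps):
  M: 0.3730×0.06200598 = 0.023128
  M+2: 0.3730×0.37400804 + 0.6270×0.06200598 = 0.178383
  M+4: 0.3730×0.56398598 + 0.6270×0.37400804 = 0.444870
  M+6: 0.6270×0.56398598 = 0.353619
Scale to base peak (0.444870) = 100: 5.20 : 40.10 : 100.00 : 79.49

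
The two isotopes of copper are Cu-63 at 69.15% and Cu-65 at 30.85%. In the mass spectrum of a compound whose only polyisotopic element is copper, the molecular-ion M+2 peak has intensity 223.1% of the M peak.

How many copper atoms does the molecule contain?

5

The M+2/M ratio from n Cu atoms is n · q/p = n · 0.3085/0.6915.
n = 2.231 × 0.6915/0.3085 = 5.00 ≈ 5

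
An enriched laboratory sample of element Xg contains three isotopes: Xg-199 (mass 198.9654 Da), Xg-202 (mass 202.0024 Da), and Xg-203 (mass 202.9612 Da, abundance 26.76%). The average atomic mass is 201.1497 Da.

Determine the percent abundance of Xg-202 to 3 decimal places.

The remaining 73.24% is split between Xg-199 (fraction x) and Xg-202 (fraction 0.7324 − x).
Substituting: 198.9654x + 202.0024(0.7324 − x) = 146.83728288
(198.9654 − 202.0024)x = -1.10927488  ⇒  x = 0.36525, y = 0.36715
Xg-199: 36.525%, Xg-202: 36.715%.

36.715%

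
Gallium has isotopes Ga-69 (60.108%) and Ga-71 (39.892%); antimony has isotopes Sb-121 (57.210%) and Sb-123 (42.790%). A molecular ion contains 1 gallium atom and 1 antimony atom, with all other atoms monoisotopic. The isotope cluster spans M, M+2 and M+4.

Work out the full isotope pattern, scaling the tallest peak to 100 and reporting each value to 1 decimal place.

Gallium pattern (n=1): 0.60108 : 0.39892
Antimony pattern (n=1): 0.5721 : 0.4279
Convolve the two distributions (both contribute in 2-u steps):
  M: 0.60108×0.5721 = 0.343878
  M+2: 0.60108×0.4279 + 0.39892×0.5721 = 0.485424
  M+4: 0.39892×0.4279 = 0.170698
Scale to base peak (0.485424) = 100: 70.8 : 100.0 : 35.2

70.8 : 100.0 : 35.2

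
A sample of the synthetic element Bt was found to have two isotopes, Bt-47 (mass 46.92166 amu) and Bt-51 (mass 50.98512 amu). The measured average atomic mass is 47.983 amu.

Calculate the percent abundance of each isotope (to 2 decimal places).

Writing the weighted mean with unknown fraction x of Bt-47:
46.92166·x + 50.98512·(1 − x) = 47.983
(46.92166 − 50.98512)·x = 47.983 − 50.98512
x = -3.00212 / -4.06346 = 0.73881 → 73.88% Bt-47, 26.12% Bt-51.

Bt-47: 73.88%, Bt-51: 26.12%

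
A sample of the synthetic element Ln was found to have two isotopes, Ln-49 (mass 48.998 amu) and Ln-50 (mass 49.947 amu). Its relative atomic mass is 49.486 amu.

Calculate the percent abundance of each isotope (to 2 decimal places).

Ln-49: 48.58%, Ln-50: 51.42%

With x = fraction of Ln-49 (so Ln-50 is 1 − x):
48.998·x + 49.947·(1 − x) = 49.486
(48.998 − 49.947)·x = 49.486 − 49.947
x = -0.461 / -0.949 = 0.48577 → 48.58% Ln-49, 51.42% Ln-50.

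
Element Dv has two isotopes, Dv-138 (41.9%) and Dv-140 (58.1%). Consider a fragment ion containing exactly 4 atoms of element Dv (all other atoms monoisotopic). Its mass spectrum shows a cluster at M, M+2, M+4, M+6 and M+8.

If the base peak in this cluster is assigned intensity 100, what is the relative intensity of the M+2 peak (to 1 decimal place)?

48.1

(0.419 + 0.581)^4 gives M 0.0308, M+2 0.1710, M+4 0.3556, M+6 0.3287, M+8 0.1139; the largest is M+4.
P(M+4) = C(4,2) × 0.419^2 × 0.581^2 = 6 × 0.175561 × 0.337561 = 0.355575 (base)
P(M+2) = C(4,1) × 0.419^3 × 0.581^1 = 4 × 0.07356006 × 0.5810 = 0.170954
Relative intensity = 0.170954 / 0.355575 × 100 = 48.1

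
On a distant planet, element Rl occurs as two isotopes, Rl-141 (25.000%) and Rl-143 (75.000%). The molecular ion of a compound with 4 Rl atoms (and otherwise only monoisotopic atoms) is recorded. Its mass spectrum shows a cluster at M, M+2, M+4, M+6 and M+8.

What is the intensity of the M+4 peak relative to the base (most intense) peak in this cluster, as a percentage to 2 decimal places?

Binomial terms of (0.25000 + 0.75000)^4: M 0.0039, M+2 0.0469, M+4 0.2109, M+6 0.4219, M+8 0.3164 → M+6 is the base peak.
P(M+6) = C(4,3) × 0.25000^1 × 0.75000^3 = 4 × 0.2500 × 0.421875 = 0.421875 (base)
P(M+4) = C(4,2) × 0.25000^2 × 0.75000^2 = 6 × 0.0625 × 0.5625 = 0.210938
Relative intensity = 0.210938 / 0.421875 × 100 = 50.00

50.00%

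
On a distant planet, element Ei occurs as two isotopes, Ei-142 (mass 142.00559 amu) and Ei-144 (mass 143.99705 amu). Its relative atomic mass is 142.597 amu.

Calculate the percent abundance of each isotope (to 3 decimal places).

Let x be the fractional abundance of Ei-142; then Ei-144 has abundance 1 − x.
142.00559·x + 143.99705·(1 − x) = 142.597
(142.00559 − 143.99705)·x = 142.597 − 143.99705
x = -1.40005 / -1.99146 = 0.70303 → 70.303% Ei-142, 29.697% Ei-144.

Ei-142: 70.303%, Ei-144: 29.697%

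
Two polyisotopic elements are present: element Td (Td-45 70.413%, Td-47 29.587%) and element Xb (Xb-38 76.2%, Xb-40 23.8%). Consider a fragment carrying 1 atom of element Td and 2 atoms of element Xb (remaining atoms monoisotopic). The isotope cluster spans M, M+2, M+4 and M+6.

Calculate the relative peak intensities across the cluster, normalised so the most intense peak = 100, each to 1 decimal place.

95.7 : 100.0 : 34.5 : 3.9

Element Td pattern (n=1): 0.70413 : 0.29587
Element Xb pattern (n=2): 0.580644 : 0.362712 : 0.056644
Convolve the two distributions (both contribute in 2-u steps):
  M: 0.70413×0.580644 = 0.408849
  M+2: 0.70413×0.362712 + 0.29587×0.580644 = 0.427192
  M+4: 0.70413×0.056644 + 0.29587×0.362712 = 0.147200
  M+6: 0.29587×0.056644 = 0.016759
Scale to base peak (0.427192) = 100: 95.7 : 100.0 : 34.5 : 3.9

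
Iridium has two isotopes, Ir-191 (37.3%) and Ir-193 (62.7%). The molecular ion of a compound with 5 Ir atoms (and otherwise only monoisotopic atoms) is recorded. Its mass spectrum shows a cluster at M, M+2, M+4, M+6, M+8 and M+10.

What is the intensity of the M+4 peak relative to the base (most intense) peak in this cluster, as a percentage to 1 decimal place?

59.5%

(0.373 + 0.627)^5 gives M 0.0072, M+2 0.0607, M+4 0.2040, M+6 0.3429, M+8 0.2882, M+10 0.0969; the largest is M+6.
P(M+6) = C(5,3) × 0.373^2 × 0.627^3 = 10 × 0.139129 × 0.24649188 = 0.342942 (base)
P(M+4) = C(5,2) × 0.373^3 × 0.627^2 = 10 × 0.05189512 × 0.393129 = 0.204015
Relative intensity = 0.204015 / 0.342942 × 100 = 59.5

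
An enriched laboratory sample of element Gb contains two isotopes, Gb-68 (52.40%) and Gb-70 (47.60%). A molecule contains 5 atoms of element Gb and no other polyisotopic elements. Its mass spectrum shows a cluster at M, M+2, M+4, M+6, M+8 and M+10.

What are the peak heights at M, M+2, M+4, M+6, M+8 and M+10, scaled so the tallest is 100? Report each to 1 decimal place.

The 5 Gb atoms are independent, so intensities follow the terms of (0.5240 + 0.4760)^5.
P(M) = 0.5240^5 = 0.039505
P(M+2) = 5 × 0.5240^4 × 0.4760^1 = 0.179433
P(M+4) = 10 × 0.5240^3 × 0.4760^2 = 0.325993
P(M+6) = 10 × 0.5240^2 × 0.4760^3 = 0.296131
P(M+8) = 5 × 0.5240^1 × 0.4760^4 = 0.134502
P(M+10) = 0.4760^5 = 0.024436
The M+4 peak is largest (0.325993); scaling to 100 gives 12.1 : 55.0 : 100.0 : 90.8 : 41.3 : 7.5.

12.1 : 55.0 : 100.0 : 90.8 : 41.3 : 7.5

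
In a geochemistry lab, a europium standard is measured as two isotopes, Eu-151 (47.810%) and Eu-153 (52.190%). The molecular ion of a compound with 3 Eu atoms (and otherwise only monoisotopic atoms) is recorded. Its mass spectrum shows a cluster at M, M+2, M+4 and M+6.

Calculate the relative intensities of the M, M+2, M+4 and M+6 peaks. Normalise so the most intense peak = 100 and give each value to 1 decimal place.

28.0 : 91.6 : 100.0 : 36.4

Expanding (0.47810 + 0.52190)^3:
P(M) = 0.47810^3 = 0.109284
P(M+2) = 3 × 0.47810^2 × 0.52190^1 = 0.357887
P(M+4) = 3 × 0.47810^1 × 0.52190^2 = 0.390674
P(M+6) = 0.52190^3 = 0.142155
The M+4 peak is largest (0.390674); scaling to 100 gives 28.0 : 91.6 : 100.0 : 36.4.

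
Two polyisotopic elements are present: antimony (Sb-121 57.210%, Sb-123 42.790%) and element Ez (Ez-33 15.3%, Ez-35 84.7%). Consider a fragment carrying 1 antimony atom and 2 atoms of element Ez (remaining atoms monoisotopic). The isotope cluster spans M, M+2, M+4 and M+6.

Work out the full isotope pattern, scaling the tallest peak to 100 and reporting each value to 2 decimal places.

Antimony pattern (n=1): 0.5721 : 0.4279
Element Ez pattern (n=2): 0.023409 : 0.259182 : 0.717409
Convolve the two distributions (both contribute in 2-u steps):
  M: 0.5721×0.023409 = 0.013392
  M+2: 0.5721×0.259182 + 0.4279×0.023409 = 0.158295
  M+4: 0.5721×0.717409 + 0.4279×0.259182 = 0.521334
  M+6: 0.4279×0.717409 = 0.306979
Scale to base peak (0.521334) = 100: 2.57 : 30.36 : 100.00 : 58.88

2.57 : 30.36 : 100.00 : 58.88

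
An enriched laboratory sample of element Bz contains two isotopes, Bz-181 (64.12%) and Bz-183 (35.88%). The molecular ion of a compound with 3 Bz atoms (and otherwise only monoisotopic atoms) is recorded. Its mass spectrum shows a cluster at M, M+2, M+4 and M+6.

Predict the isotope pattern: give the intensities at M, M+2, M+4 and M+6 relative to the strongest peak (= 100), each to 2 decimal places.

The 3 Bz atoms are independent, so intensities follow the terms of (0.6412 + 0.3588)^3.
P(M) = 0.6412^3 = 0.263621
P(M+2) = 3 × 0.6412^2 × 0.3588^1 = 0.442548
P(M+4) = 3 × 0.6412^1 × 0.3588^2 = 0.247639
P(M+6) = 0.3588^3 = 0.046191
The M+2 peak is largest (0.442548); scaling to 100 gives 59.57 : 100.00 : 55.96 : 10.44.

59.57 : 100.00 : 55.96 : 10.44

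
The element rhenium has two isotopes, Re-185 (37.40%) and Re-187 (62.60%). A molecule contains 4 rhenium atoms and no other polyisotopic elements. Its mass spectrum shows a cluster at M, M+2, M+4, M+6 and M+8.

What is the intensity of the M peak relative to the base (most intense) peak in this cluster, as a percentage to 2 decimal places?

(0.3740 + 0.6260)^4 gives M 0.0196, M+2 0.1310, M+4 0.3289, M+6 0.3670, M+8 0.1536; the largest is M+6.
P(M+6) = C(4,3) × 0.3740^1 × 0.6260^3 = 4 × 0.3740 × 0.24531438 = 0.366990 (base)
P(M) = C(4,0) × 0.3740^4 × 0.6260^0 = 1 × 0.0195653 × 1.0000 = 0.019565
Relative intensity = 0.019565 / 0.366990 × 100 = 5.33

5.33%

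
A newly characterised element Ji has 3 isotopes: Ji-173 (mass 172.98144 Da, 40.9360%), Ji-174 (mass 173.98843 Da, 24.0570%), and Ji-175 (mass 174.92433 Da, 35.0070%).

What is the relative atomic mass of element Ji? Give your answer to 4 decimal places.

173.9038 Da

Average mass = Σ (abundance × isotope mass) = 0.409360 × 172.98144 + 0.240570 × 173.98843 + 0.350070 × 174.92433
= 70.811682 + 41.856397 + 61.235760 = 173.903839 Da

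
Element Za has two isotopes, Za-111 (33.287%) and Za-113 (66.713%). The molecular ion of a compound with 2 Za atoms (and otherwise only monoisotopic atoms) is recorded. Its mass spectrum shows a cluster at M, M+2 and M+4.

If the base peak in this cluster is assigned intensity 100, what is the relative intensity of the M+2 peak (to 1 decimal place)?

99.8

Term probabilities: M 0.1108, M+2 0.4441, M+4 0.4451. Base peak = M+4.
P(M+4) = C(2,2) × 0.33287^0 × 0.66713^2 = 1 × 1.0000 × 0.44506244 = 0.445062 (base)
P(M+2) = C(2,1) × 0.33287^1 × 0.66713^1 = 2 × 0.33287 × 0.66713 = 0.444135
Relative intensity = 0.444135 / 0.445062 × 100 = 99.8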